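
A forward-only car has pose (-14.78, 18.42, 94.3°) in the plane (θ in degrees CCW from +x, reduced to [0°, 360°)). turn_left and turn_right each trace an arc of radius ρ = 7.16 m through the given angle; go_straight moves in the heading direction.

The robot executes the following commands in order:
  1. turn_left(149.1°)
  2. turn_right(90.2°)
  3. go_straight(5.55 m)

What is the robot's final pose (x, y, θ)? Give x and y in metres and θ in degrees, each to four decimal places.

(-42.9063, 20.4065, 153.2000°)

set_pose: (x, y, θ) = (-14.7800, 18.4200, 94.3000°), ρ = 7.16
turn_left(149.1°): centre at ρ to the left, rotate +149.1° → (-28.3220, 21.0891, 243.4000°)
turn_right(90.2°): centre at ρ to the right, rotate −90.2° → (-37.9524, 17.9041, 153.2000°)
go_straight(5.55): x += 5.55·cos θ, y += 5.55·sin θ → (-42.9063, 20.4065, 153.2000°)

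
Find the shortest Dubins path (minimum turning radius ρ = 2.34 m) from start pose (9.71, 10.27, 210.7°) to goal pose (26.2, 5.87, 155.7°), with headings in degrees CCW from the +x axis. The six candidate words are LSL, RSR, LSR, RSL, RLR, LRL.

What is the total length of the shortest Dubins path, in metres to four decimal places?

27.4848 m

Let ψ = atan2(Δy, Δx) = atan2(-4.40, 16.49) = -14.9401° be the start→goal bearing.
Normalize: d = |goal − start| / ρ = 17.066930/2.34 = 7.293560, α = (θ_start − ψ) mod 360° = 225.6401° = 3.938162 rad, β = (θ_goal − ψ) mod 360° = 170.6401° = 2.978231 rad.
Common terms: sin α = -0.714962, cos α = -0.699164, sin β = 0.162636, cos β = -0.986686, cos(α−β) = 0.573576, d² = 53.196015. Work in radians in the unit-radius frame; every candidate has L = ρ·(t + p + q).
LSL: p² = 2 + d² − 2cos(α−β) + 2d(sin α − sin β) = 41.247238; p = √p² = 6.422401; φ = atan2(cos β − cos α, d + sin α − sin β) = -0.044784 rad; t = (φ − α) mod 2π = 2.300240 rad, q = (β − φ) mod 2π = 3.023015 rad → L = 2.34·(2.300240 + 6.422401 + 3.023015) = 2.34·11.745655 = 27.484834 m
RSR: p² = 2 + d² − 2cos(α−β) + 2d(sin β − sin α) = 66.850486; p = √p² = 8.176215; φ = atan2(cos α − cos β, d − sin α + sin β) = 0.035173 rad; t = (α − φ) mod 2π = 3.902989 rad, q = (φ − β) mod 2π = 3.340127 rad → L = 2.34·(3.902989 + 8.176215 + 3.340127) = 2.34·15.419331 = 36.081235 m
LSR: p² = d² − 2 + 2cos(α−β) + 2d(sin α + sin β) = 44.286326; p = √p² = 6.654797; φ = atan2(−cos α − cos β, d + sin α + sin β) − atan2(−2, p) = 0.537002 rad; t = (φ − α) mod 2π = 2.882025 rad, q = (φ − β) mod 2π = 3.841956 rad → L = 2.34·(2.882025 + 6.654797 + 3.841956) = 2.34·13.378778 = 31.306341 m
RSL: p² = d² − 2 + 2cos(α−β) − 2d(sin α + sin β) = 60.400010; p = √p² = 7.771744; φ = atan2(cos α + cos β, d − sin α − sin β) − atan2(2, p) = -0.463530 rad; t = (α − φ) mod 2π = 4.401692 rad, q = (β − φ) mod 2π = 3.441761 rad → L = 2.34·(4.401692 + 7.771744 + 3.441761) = 2.34·15.615197 = 36.539560 m
RLR: c = (6 − d² + 2cos(α−β) + 2d(sin α − sin β))/8 = -7.356311, |c| > 1 → infeasible
LRL: c = (6 − d² + 2cos(α−β) − 2d(sin α − sin β))/8 = -4.155905, |c| > 1 → infeasible
Shortest: LSL with L = 27.484834 m ≈ 27.4848 m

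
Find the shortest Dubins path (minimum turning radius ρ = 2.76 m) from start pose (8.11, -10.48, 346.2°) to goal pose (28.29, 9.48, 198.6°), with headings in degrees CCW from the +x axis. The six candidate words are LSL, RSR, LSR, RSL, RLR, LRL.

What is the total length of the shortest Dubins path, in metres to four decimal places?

Let ψ = atan2(Δy, Δx) = atan2(19.96, 20.18) = 44.6860° be the start→goal bearing.
Normalize: d = |goal − start| / ρ = 28.383693/2.76 = 10.283947, α = (θ_start − ψ) mod 360° = 301.5140° = 5.262412 rad, β = (θ_goal − ψ) mod 360° = 153.9140° = 2.686306 rad.
Common terms: sin α = -0.852512, cos α = 0.522707, sin β = 0.439719, cos β = -0.898135, cos(α−β) = -0.844328, d² = 105.759557. Work in radians in the unit-radius frame; every candidate has L = ρ·(t + p + q).
LSL: p² = 2 + d² − 2cos(α−β) + 2d(sin α − sin β) = 82.869732; p = √p² = 9.103281; φ = atan2(cos β − cos α, d + sin α − sin β) = -0.156721 rad; t = (φ − α) mod 2π = 0.864052 rad, q = (β − φ) mod 2π = 2.843028 rad → L = 2.76·(0.864052 + 9.103281 + 2.843028) = 2.76·12.810361 = 35.356596 m
RSR: p² = 2 + d² − 2cos(α−β) + 2d(sin β − sin α) = 136.026694; p = √p² = 11.663048; φ = atan2(cos α − cos β, d − sin α + sin β) = 0.122128 rad; t = (α − φ) mod 2π = 5.140285 rad, q = (φ − β) mod 2π = 3.719006 rad → L = 2.76·(5.140285 + 11.663048 + 3.719006) = 2.76·20.522340 = 56.641657 m
LSR: p² = d² − 2 + 2cos(α−β) + 2d(sin α + sin β) = 93.580621; p = √p² = 9.673708; φ = atan2(−cos α − cos β, d + sin α + sin β) − atan2(−2, p) = 0.241888 rad; t = (φ − α) mod 2π = 1.262661 rad, q = (φ − β) mod 2π = 3.838767 rad → L = 2.76·(1.262661 + 9.673708 + 3.838767) = 2.76·14.775136 = 40.779374 m
RSL: p² = d² − 2 + 2cos(α−β) − 2d(sin α + sin β) = 110.561181; p = √p² = 10.514808; φ = atan2(cos α + cos β, d − sin α − sin β) − atan2(2, p) = -0.223046 rad; t = (α − φ) mod 2π = 5.485458 rad, q = (β − φ) mod 2π = 2.909352 rad → L = 2.76·(5.485458 + 10.514808 + 2.909352) = 2.76·18.909618 = 52.190546 m
RLR: c = (6 − d² + 2cos(α−β) + 2d(sin α − sin β))/8 = -16.003337, |c| > 1 → infeasible
LRL: c = (6 − d² + 2cos(α−β) − 2d(sin α − sin β))/8 = -9.358716, |c| > 1 → infeasible
Shortest: LSL with L = 35.356596 m ≈ 35.3566 m

35.3566 m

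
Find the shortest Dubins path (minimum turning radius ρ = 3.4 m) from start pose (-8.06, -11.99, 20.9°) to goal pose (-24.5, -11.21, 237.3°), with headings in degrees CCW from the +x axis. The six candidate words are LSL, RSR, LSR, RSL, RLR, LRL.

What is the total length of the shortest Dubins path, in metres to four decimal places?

Let ψ = atan2(Δy, Δx) = atan2(0.78, -16.44) = 177.2836° be the start→goal bearing.
Normalize: d = |goal − start| / ρ = 16.458493/3.4 = 4.840733, α = (θ_start − ψ) mod 360° = 203.6164° = 3.553776 rad, β = (θ_goal − ψ) mod 360° = 60.0164° = 1.047483 rad.
Common terms: sin α = -0.400611, cos α = -0.916248, sin β = 0.866168, cos β = 0.499752, cos(α−β) = -0.804894, d² = 23.432699. Work in radians in the unit-radius frame; every candidate has L = ρ·(t + p + q).
LSL: p² = 2 + d² − 2cos(α−β) + 2d(sin α − sin β) = 14.778206; p = √p² = 3.844243; φ = atan2(cos β − cos α, d + sin α − sin β) = 0.377226 rad; t = (φ − α) mod 2π = 3.106635 rad, q = (β − φ) mod 2π = 0.670257 rad → L = 3.4·(3.106635 + 3.844243 + 0.670257) = 3.4·7.621136 = 25.911861 m
RSR: p² = 2 + d² − 2cos(α−β) + 2d(sin β − sin α) = 39.306767; p = √p² = 6.269511; φ = atan2(cos α − cos β, d − sin α + sin β) = -0.227821 rad; t = (α − φ) mod 2π = 3.781597 rad, q = (φ − β) mod 2π = 5.007881 rad → L = 3.4·(3.781597 + 6.269511 + 5.007881) = 3.4·15.058989 = 51.200563 m
LSR: p² = d² − 2 + 2cos(α−β) + 2d(sin α + sin β) = 24.330189; p = √p² = 4.932564; φ = atan2(−cos α − cos β, d + sin α + sin β) − atan2(−2, p) = 0.463542 rad; t = (φ − α) mod 2π = 3.192951 rad, q = (φ − β) mod 2π = 5.699244 rad → L = 3.4·(3.192951 + 4.932564 + 5.699244) = 3.4·13.824760 = 47.004183 m
RSL: p² = d² − 2 + 2cos(α−β) − 2d(sin α + sin β) = 15.315633; p = √p² = 3.913519; φ = atan2(cos α + cos β, d − sin α − sin β) − atan2(2, p) = -0.567357 rad; t = (α − φ) mod 2π = 4.121133 rad, q = (β − φ) mod 2π = 1.614840 rad → L = 3.4·(4.121133 + 3.913519 + 1.614840) = 3.4·9.649493 = 32.808275 m
RLR: c = (6 − d² + 2cos(α−β) + 2d(sin α − sin β))/8 = -3.913346, |c| > 1 → infeasible
LRL: c = (6 − d² + 2cos(α−β) − 2d(sin α − sin β))/8 = -0.847276; p = 2π − arccos c = 3.701554 rad; φ = atan2(cos β − cos α, d + sin α − sin β) = 0.377226 rad; t = (φ − α + p/2) mod 2π = 4.957412 rad, q = (β − α − t + p) mod 2π = 2.521034 rad → L = 3.4·(4.957412 + 3.701554 + 2.521034) = 3.4·11.180000 = 38.012000 m
Shortest: LSL with L = 25.911861 m ≈ 25.9119 m

25.9119 m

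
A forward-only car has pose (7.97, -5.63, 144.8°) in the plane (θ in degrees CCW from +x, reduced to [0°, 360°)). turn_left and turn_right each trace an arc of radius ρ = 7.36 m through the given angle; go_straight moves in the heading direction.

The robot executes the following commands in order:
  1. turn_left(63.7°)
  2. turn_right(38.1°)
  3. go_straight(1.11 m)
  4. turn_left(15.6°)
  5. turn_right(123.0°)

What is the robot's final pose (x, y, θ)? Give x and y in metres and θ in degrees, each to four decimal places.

(-14.9421, 4.9440, 63.0000°)

set_pose: (x, y, θ) = (7.9700, -5.6300, 144.8000°), ρ = 7.36
turn_left(63.7°): centre at ρ to the left, rotate +63.7° → (0.2156, -5.1761, 208.5000°)
turn_right(38.1°): centre at ρ to the right, rotate −38.1° → (-4.5237, -5.9649, 170.4000°)
go_straight(1.11): x += 1.11·cos θ, y += 1.11·sin θ → (-5.6182, -5.7798, 170.4000°)
turn_left(15.6°): centre at ρ to the left, rotate +15.6° → (-7.6149, -5.7171, 186.0000°)
turn_right(123.0°): centre at ρ to the right, rotate −123.0° → (-14.9421, 4.9440, 63.0000°)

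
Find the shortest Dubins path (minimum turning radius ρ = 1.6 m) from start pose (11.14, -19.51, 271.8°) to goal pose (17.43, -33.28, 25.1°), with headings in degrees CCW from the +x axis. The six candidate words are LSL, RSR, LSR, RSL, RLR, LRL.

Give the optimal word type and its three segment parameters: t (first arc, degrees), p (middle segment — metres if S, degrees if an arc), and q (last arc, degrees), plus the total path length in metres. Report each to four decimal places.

LSL: t = 16.1681°, p = 13.0057 m, q = 97.1319°, L = 16.1696 m

Let ψ = atan2(Δy, Δx) = atan2(-13.77, 6.29) = -65.4495° be the start→goal bearing.
Normalize: d = |goal − start| / ρ = 15.138593/1.6 = 9.461621, α = (θ_start − ψ) mod 360° = 337.2495° = 5.886115 rad, β = (θ_goal − ψ) mod 360° = 90.5495° = 1.580388 rad.
Common terms: sin α = -0.386718, cos α = 0.922198, sin β = 0.999954, cos β = -0.009591, cos(α−β) = -0.395546, d² = 89.522266. Work in radians in the unit-radius frame; every candidate has L = ρ·(t + p + q).
LSL: p² = 2 + d² − 2cos(α−β) + 2d(sin α − sin β) = 66.073023; p = √p² = 8.128531; φ = atan2(cos β − cos α, d + sin α − sin β) = -0.114884 rad; t = (φ − α) mod 2π = 0.282186 rad, q = (β − φ) mod 2π = 1.695272 rad → L = 1.6·(0.282186 + 8.128531 + 1.695272) = 1.6·10.105989 = 16.169583 m
RSR: p² = 2 + d² − 2cos(α−β) + 2d(sin β − sin α) = 118.553690; p = √p² = 10.888236; φ = atan2(cos α − cos β, d − sin α + sin β) = 0.085682 rad; t = (α − φ) mod 2π = 5.800433 rad, q = (φ − β) mod 2π = 4.788480 rad → L = 1.6·(5.800433 + 10.888236 + 4.788480) = 1.6·21.477149 = 34.363438 m
LSR: p² = d² − 2 + 2cos(α−β) + 2d(sin α + sin β) = 98.335583; p = √p² = 9.916430; φ = atan2(−cos α − cos β, d + sin α + sin β) − atan2(−2, p) = 0.108680 rad; t = (φ − α) mod 2π = 0.505750 rad, q = (φ − β) mod 2π = 4.811477 rad → L = 1.6·(0.505750 + 9.916430 + 4.811477) = 1.6·15.233657 = 24.373851 m
RSL: p² = d² − 2 + 2cos(α−β) − 2d(sin α + sin β) = 75.126766; p = √p² = 8.667570; φ = atan2(cos α + cos β, d − sin α − sin β) − atan2(2, p) = -0.124001 rad; t = (α − φ) mod 2π = 6.010116 rad, q = (β − φ) mod 2π = 1.704389 rad → L = 1.6·(6.010116 + 8.667570 + 1.704389) = 1.6·16.382075 = 26.211320 m
RLR: c = (6 − d² + 2cos(α−β) + 2d(sin α − sin β))/8 = -13.819211, |c| > 1 → infeasible
LRL: c = (6 − d² + 2cos(α−β) − 2d(sin α − sin β))/8 = -7.259128, |c| > 1 → infeasible
Shortest: LSL with L = 16.169583 m ≈ 16.1696 m
Convert LSL to answer units (arcs ×180/π): t = 0.282186·180/π = 16.1681°, p = ρ·p = 1.6·8.128531 = 13.0057 m, q = 1.695272·180/π = 97.1319°, L = 16.1696 m.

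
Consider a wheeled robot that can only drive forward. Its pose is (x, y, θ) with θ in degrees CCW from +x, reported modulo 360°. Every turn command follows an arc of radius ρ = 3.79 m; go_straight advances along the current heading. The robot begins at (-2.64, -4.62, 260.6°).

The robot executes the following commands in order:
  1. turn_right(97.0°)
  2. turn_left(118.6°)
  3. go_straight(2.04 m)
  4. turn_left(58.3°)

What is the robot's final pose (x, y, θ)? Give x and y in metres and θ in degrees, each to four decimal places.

(-9.3533, -16.8391, 340.5000°)

set_pose: (x, y, θ) = (-2.6400, -4.6200, 260.6000°), ρ = 3.79
turn_right(97.0°): centre at ρ to the right, rotate −97.0° → (-7.4492, -7.6368, 163.6000°)
turn_left(118.6°): centre at ρ to the left, rotate +118.6° → (-12.2237, -12.0735, 282.2000°)
go_straight(2.04): x += 2.04·cos θ, y += 2.04·sin θ → (-11.7926, -14.0674, 282.2000°)
turn_left(58.3°): centre at ρ to the left, rotate +58.3° → (-9.3533, -16.8391, 340.5000°)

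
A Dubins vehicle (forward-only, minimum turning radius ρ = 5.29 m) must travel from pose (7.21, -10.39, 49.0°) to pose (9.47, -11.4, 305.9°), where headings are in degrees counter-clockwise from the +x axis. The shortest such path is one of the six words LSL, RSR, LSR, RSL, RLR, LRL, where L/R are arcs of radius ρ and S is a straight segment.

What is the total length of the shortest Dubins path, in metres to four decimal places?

Let ψ = atan2(Δy, Δx) = atan2(-1.01, 2.26) = -24.0800° be the start→goal bearing.
Normalize: d = |goal − start| / ρ = 2.475419/5.29 = 0.467943, α = (θ_start − ψ) mod 360° = 73.0800° = 1.275487 rad, β = (θ_goal − ψ) mod 360° = 329.9800° = 5.759237 rad.
Common terms: sin α = 0.956712, cos α = 0.291036, sin β = -0.500302, cos β = 0.865851, cos(α−β) = -0.226651, d² = 0.218971. Work in radians in the unit-radius frame; every candidate has L = ρ·(t + p + q).
LSL: p² = 2 + d² − 2cos(α−β) + 2d(sin α − sin β) = 4.035873; p = √p² = 2.008948; φ = atan2(cos β − cos α, d + sin α − sin β) = 0.290182 rad; t = (φ − α) mod 2π = 5.297881 rad, q = (β − φ) mod 2π = 5.469055 rad → L = 5.29·(5.297881 + 2.008948 + 5.469055) = 5.29·12.775884 = 67.584429 m
RSR: p² = 2 + d² − 2cos(α−β) + 2d(sin β − sin α) = 1.308674; p = √p² = 1.143973; φ = atan2(cos α − cos β, d − sin α + sin β) = -2.615137 rad; t = (α − φ) mod 2π = 3.890623 rad, q = (φ − β) mod 2π = 4.191996 rad → L = 5.29·(3.890623 + 1.143973 + 4.191996) = 5.29·9.226593 = 48.808674 m
LSR: p² = d² − 2 + 2cos(α−β) + 2d(sin α + sin β) = -1.807184 < 0 → infeasible
RSL: p² = d² − 2 + 2cos(α−β) − 2d(sin α + sin β) = -2.661479 < 0 → infeasible
RLR: c = (6 − d² + 2cos(α−β) + 2d(sin α − sin β))/8 = 0.836416; p = 2π − arccos c = 5.703100 rad; φ = atan2(cos α − cos β, d − sin α + sin β) = -2.615137 rad; t = (α − φ + p/2) mod 2π = 0.458988 rad, q = (α − β − t + p) mod 2π = 0.760361 rad → L = 5.29·(0.458988 + 5.703100 + 0.760361) = 5.29·6.922449 = 36.619754 m
LRL: c = (6 − d² + 2cos(α−β) − 2d(sin α − sin β))/8 = 0.495516; p = 2π − arccos c = 5.230818 rad; φ = atan2(cos β − cos α, d + sin α − sin β) = 0.290182 rad; t = (φ − α + p/2) mod 2π = 1.630105 rad, q = (β − α − t + p) mod 2π = 1.801278 rad → L = 5.29·(1.630105 + 5.230818 + 1.801278) = 5.29·8.662201 = 45.823042 m
Shortest: RLR with L = 36.619754 m ≈ 36.6198 m

36.6198 m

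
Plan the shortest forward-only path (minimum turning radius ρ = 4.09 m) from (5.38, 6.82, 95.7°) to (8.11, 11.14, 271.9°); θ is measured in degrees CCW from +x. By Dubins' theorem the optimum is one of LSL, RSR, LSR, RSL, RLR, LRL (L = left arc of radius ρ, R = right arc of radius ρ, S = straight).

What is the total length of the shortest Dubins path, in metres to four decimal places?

24.9162 m

Let ψ = atan2(Δy, Δx) = atan2(4.32, 2.73) = 57.7094° be the start→goal bearing.
Normalize: d = |goal − start| / ρ = 5.110313/4.09 = 1.249465, α = (θ_start − ψ) mod 360° = 37.9906° = 0.663061 rad, β = (θ_goal − ψ) mod 360° = 214.1906° = 3.738331 rad.
Common terms: sin α = 0.615532, cos α = 0.788112, sin β = -0.561948, cos β = -0.827173, cos(α−β) = -0.997801, d² = 1.561164. Work in radians in the unit-radius frame; every candidate has L = ρ·(t + p + q).
LSL: p² = 2 + d² − 2cos(α−β) + 2d(sin α − sin β) = 8.499208; p = √p² = 2.915340; φ = atan2(cos β − cos α, d + sin α − sin β) = -0.587238 rad; t = (φ − α) mod 2π = 5.032886 rad, q = (β − φ) mod 2π = 4.325569 rad → L = 4.09·(5.032886 + 2.915340 + 4.325569) = 4.09·12.273796 = 50.199824 m
RSR: p² = 2 + d² − 2cos(α−β) + 2d(sin β − sin α) = 2.614325; p = √p² = 1.616887; φ = atan2(cos α − cos β, d − sin α + sin β) = 1.526261 rad; t = (α − φ) mod 2π = 5.419986 rad, q = (φ − β) mod 2π = 4.071115 rad → L = 4.09·(5.419986 + 1.616887 + 4.071115) = 4.09·11.107988 = 45.431671 m
LSR: p² = d² − 2 + 2cos(α−β) + 2d(sin α + sin β) = -2.300535 < 0 → infeasible
RSL: p² = d² − 2 + 2cos(α−β) − 2d(sin α + sin β) = -2.568343 < 0 → infeasible
RLR: c = (6 − d² + 2cos(α−β) + 2d(sin α − sin β))/8 = 0.673209; p = 2π − arccos c = 5.450929 rad; φ = atan2(cos α − cos β, d − sin α + sin β) = 1.526261 rad; t = (α − φ + p/2) mod 2π = 1.862265 rad, q = (α − β − t + p) mod 2π = 0.513394 rad → L = 4.09·(1.862265 + 5.450929 + 0.513394) = 4.09·7.826589 = 32.010748 m
LRL: c = (6 − d² + 2cos(α−β) − 2d(sin α − sin β))/8 = -0.062401; p = 2π − arccos c = 4.649947 rad; φ = atan2(cos β − cos α, d + sin α − sin β) = -0.587238 rad; t = (φ − α + p/2) mod 2π = 1.074675 rad, q = (β − α − t + p) mod 2π = 0.367358 rad → L = 4.09·(1.074675 + 4.649947 + 0.367358) = 4.09·6.091980 = 24.916197 m
Shortest: LRL with L = 24.916197 m ≈ 24.9162 m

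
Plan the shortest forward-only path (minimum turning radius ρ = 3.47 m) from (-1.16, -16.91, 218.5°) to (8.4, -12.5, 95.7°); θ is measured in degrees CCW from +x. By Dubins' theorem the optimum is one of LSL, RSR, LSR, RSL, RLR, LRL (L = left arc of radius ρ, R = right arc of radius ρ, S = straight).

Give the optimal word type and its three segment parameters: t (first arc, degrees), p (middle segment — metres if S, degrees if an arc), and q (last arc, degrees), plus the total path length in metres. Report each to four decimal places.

Let ψ = atan2(Δy, Δx) = atan2(4.41, 9.56) = 24.7637° be the start→goal bearing.
Normalize: d = |goal − start| / ρ = 10.528138/3.47 = 3.034046, α = (θ_start − ψ) mod 360° = 193.7363° = 3.381336 rad, β = (θ_goal − ψ) mod 360° = 70.9363° = 1.238071 rad.
Common terms: sin α = -0.237453, cos α = -0.971399, sin β = 0.945156, cos β = 0.326620, cos(α−β) = -0.541708, d² = 9.205433. Work in radians in the unit-radius frame; every candidate has L = ρ·(t + p + q).
LSL: p² = 2 + d² − 2cos(α−β) + 2d(sin α − sin β) = 5.112671; p = √p² = 2.261122; φ = atan2(cos β − cos α, d + sin α − sin β) = 0.611455 rad; t = (φ − α) mod 2π = 3.513305 rad, q = (β − φ) mod 2π = 0.626616 rad → L = 3.47·(3.513305 + 2.261122 + 0.626616) = 3.47·6.401043 = 22.211618 m
RSR: p² = 2 + d² − 2cos(α−β) + 2d(sin β − sin α) = 19.465028; p = √p² = 4.411919; φ = atan2(cos α − cos β, d − sin α + sin β) = -0.298626 rad; t = (α − φ) mod 2π = 3.679962 rad, q = (φ − β) mod 2π = 4.746488 rad → L = 3.47·(3.679962 + 4.411919 + 4.746488) = 3.47·12.838368 = 44.549139 m
LSR: p² = d² − 2 + 2cos(α−β) + 2d(sin α + sin β) = 10.416422; p = √p² = 3.227448; φ = atan2(−cos α − cos β, d + sin α + sin β) − atan2(−2, p) = 0.725412 rad; t = (φ − α) mod 2π = 3.627262 rad, q = (φ − β) mod 2π = 5.770526 rad → L = 3.47·(3.627262 + 3.227448 + 5.770526) = 3.47·12.625236 = 43.809571 m
RSL: p² = d² − 2 + 2cos(α−β) − 2d(sin α + sin β) = 1.827611; p = √p² = 1.351892; φ = atan2(cos α + cos β, d − sin α − sin β) − atan2(2, p) = -1.246774 rad; t = (α − φ) mod 2π = 4.628110 rad, q = (β − φ) mod 2π = 2.484846 rad → L = 3.47·(4.628110 + 1.351892 + 2.484846) = 3.47·8.464848 = 29.373021 m
RLR: c = (6 − d² + 2cos(α−β) + 2d(sin α − sin β))/8 = -1.433128, |c| > 1 → infeasible
LRL: c = (6 − d² + 2cos(α−β) − 2d(sin α − sin β))/8 = 0.360916; p = 2π − arccos c = 5.081639 rad; φ = atan2(cos β − cos α, d + sin α − sin β) = 0.611455 rad; t = (φ − α + p/2) mod 2π = 6.054124 rad, q = (β − α − t + p) mod 2π = 3.167436 rad → L = 3.47·(6.054124 + 5.081639 + 3.167436) = 3.47·14.303199 = 49.632100 m
Shortest: LSL with L = 22.211618 m ≈ 22.2116 m
Convert LSL to answer units (arcs ×180/π): t = 3.513305·180/π = 201.2975°, p = ρ·p = 3.47·2.261122 = 7.8461 m, q = 0.626616·180/π = 35.9025°, L = 22.2116 m.

LSL: t = 201.2975°, p = 7.8461 m, q = 35.9025°, L = 22.2116 m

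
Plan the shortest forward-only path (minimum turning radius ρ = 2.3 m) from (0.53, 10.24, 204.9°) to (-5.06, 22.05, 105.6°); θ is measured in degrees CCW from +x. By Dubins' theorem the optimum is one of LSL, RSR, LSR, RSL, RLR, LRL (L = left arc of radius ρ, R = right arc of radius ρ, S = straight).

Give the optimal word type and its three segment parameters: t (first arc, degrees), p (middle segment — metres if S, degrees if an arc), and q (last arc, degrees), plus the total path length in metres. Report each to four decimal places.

RSL: t = 101.8262°, p = 10.4158 m, q = 2.5262°, L = 14.6048 m

Let ψ = atan2(Δy, Δx) = atan2(11.81, -5.59) = 115.3295° be the start→goal bearing.
Normalize: d = |goal − start| / ρ = 13.066147/2.3 = 5.680934, α = (θ_start − ψ) mod 360° = 89.5705° = 1.563300 rad, β = (θ_goal − ψ) mod 360° = 350.2705° = 6.113374 rad.
Common terms: sin α = 0.999972, cos α = 0.007496, sin β = -0.168997, cos β = 0.985617, cos(α−β) = -0.161604, d² = 32.273006. Work in radians in the unit-radius frame; every candidate has L = ρ·(t + p + q).
LSL: p² = 2 + d² − 2cos(α−β) + 2d(sin α − sin β) = 47.877879; p = √p² = 6.919384; φ = atan2(cos β − cos α, d + sin α − sin β) = 0.141835 rad; t = (φ − α) mod 2π = 4.861720 rad, q = (β − φ) mod 2π = 5.971539 rad → L = 2.3·(4.861720 + 6.919384 + 5.971539) = 2.3·17.752643 = 40.831079 m
RSR: p² = 2 + d² − 2cos(α−β) + 2d(sin β − sin α) = 21.314548; p = √p² = 4.616768; φ = atan2(cos α − cos β, d − sin α + sin β) = -0.213480 rad; t = (α − φ) mod 2π = 1.776781 rad, q = (φ − β) mod 2π = 6.239516 rad → L = 2.3·(1.776781 + 4.616768 + 6.239516) = 2.3·12.633065 = 29.056050 m
LSR: p² = d² − 2 + 2cos(α−β) + 2d(sin α + sin β) = 39.391228; p = √p² = 6.276243; φ = atan2(−cos α − cos β, d + sin α + sin β) − atan2(−2, p) = 0.157148 rad; t = (φ − α) mod 2π = 4.877033 rad, q = (φ − β) mod 2π = 0.326959 rad → L = 2.3·(4.877033 + 6.276243 + 0.326959) = 2.3·11.480235 = 26.404541 m
RSL: p² = d² − 2 + 2cos(α−β) − 2d(sin α + sin β) = 20.508368; p = √p² = 4.528617; φ = atan2(cos α + cos β, d − sin α − sin β) − atan2(2, p) = -0.213901 rad; t = (α − φ) mod 2π = 1.777202 rad, q = (β − φ) mod 2π = 0.044090 rad → L = 2.3·(1.777202 + 4.528617 + 0.044090) = 2.3·6.349908 = 14.604789 m
RLR: c = (6 − d² + 2cos(α−β) + 2d(sin α − sin β))/8 = -1.664318, |c| > 1 → infeasible
LRL: c = (6 − d² + 2cos(α−β) − 2d(sin α − sin β))/8 = -4.984735, |c| > 1 → infeasible
Shortest: RSL with L = 14.604789 m ≈ 14.6048 m
Convert RSL to answer units (arcs ×180/π): t = 1.777202·180/π = 101.8262°, p = ρ·p = 2.3·4.528617 = 10.4158 m, q = 0.044090·180/π = 2.5262°, L = 14.6048 m.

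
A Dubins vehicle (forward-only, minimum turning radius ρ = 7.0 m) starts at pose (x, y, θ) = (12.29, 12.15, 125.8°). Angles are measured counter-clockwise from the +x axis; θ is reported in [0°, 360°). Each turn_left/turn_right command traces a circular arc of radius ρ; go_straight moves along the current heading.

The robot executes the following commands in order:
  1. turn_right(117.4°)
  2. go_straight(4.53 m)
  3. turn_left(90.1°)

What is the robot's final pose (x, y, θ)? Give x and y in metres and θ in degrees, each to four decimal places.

set_pose: (x, y, θ) = (12.2900, 12.1500, 125.8000°), ρ = 7.0
turn_right(117.4°): centre at ρ to the right, rotate −117.4° → (16.9449, 23.1696, 8.4000°)
go_straight(4.53): x += 4.53·cos θ, y += 4.53·sin θ → (21.4263, 23.8314, 8.4000°)
turn_left(90.1°): centre at ρ to the left, rotate +90.1° → (27.3268, 31.7909, 98.5000°)

(27.3268, 31.7909, 98.5000°)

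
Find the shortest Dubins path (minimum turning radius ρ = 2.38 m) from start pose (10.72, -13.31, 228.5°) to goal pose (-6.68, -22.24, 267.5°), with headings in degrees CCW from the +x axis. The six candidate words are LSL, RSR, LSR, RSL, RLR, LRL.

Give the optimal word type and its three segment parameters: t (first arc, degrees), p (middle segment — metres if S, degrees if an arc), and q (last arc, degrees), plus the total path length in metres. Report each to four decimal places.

RSL: t = 26.0826°, p = 16.2857 m, q = 65.0826°, L = 20.0726 m

Let ψ = atan2(Δy, Δx) = atan2(-8.93, -17.40) = -152.8323° be the start→goal bearing.
Normalize: d = |goal − start| / ρ = 19.557732/2.38 = 8.217535, α = (θ_start − ψ) mod 360° = 21.3323° = 0.372318 rad, β = (θ_goal − ψ) mod 360° = 60.3323° = 1.052997 rad.
Common terms: sin α = 0.363776, cos α = 0.931486, sin β = 0.868910, cos β = 0.494969, cos(α−β) = 0.777146, d² = 67.527876. Work in radians in the unit-radius frame; every candidate has L = ρ·(t + p + q).
LSL: p² = 2 + d² − 2cos(α−β) + 2d(sin α − sin β) = 59.671663; p = √p² = 7.724744; φ = atan2(cos β − cos α, d + sin α − sin β) = -0.056539 rad; t = (φ − α) mod 2π = 5.854328 rad, q = (β − φ) mod 2π = 1.109536 rad → L = 2.38·(5.854328 + 7.724744 + 1.109536) = 2.38·14.688607 = 34.958885 m
RSR: p² = 2 + d² − 2cos(α−β) + 2d(sin β − sin α) = 76.275504; p = √p² = 8.733585; φ = atan2(cos α − cos β, d − sin α + sin β) = 0.050002 rad; t = (α − φ) mod 2π = 0.322316 rad, q = (φ − β) mod 2π = 5.280191 rad → L = 2.38·(0.322316 + 8.733585 + 5.280191) = 2.38·14.336092 = 34.119898 m
LSR: p² = d² − 2 + 2cos(α−β) + 2d(sin α + sin β) = 87.341454; p = √p² = 9.345665; φ = atan2(−cos α − cos β, d + sin α + sin β) − atan2(−2, p) = 0.061010 rad; t = (φ − α) mod 2π = 5.971877 rad, q = (φ − β) mod 2π = 5.291198 rad → L = 2.38·(5.971877 + 9.345665 + 5.291198) = 2.38·20.608740 = 49.048801 m
RSL: p² = d² − 2 + 2cos(α−β) − 2d(sin α + sin β) = 46.822882; p = √p² = 6.842725; φ = atan2(cos α + cos β, d − sin α − sin β) − atan2(2, p) = -0.082909 rad; t = (α − φ) mod 2π = 0.455227 rad, q = (β − φ) mod 2π = 1.135906 rad → L = 2.38·(0.455227 + 6.842725 + 1.135906) = 2.38·8.433858 = 20.072582 m
RLR: c = (6 − d² + 2cos(α−β) + 2d(sin α − sin β))/8 = -8.534438, |c| > 1 → infeasible
LRL: c = (6 − d² + 2cos(α−β) − 2d(sin α − sin β))/8 = -6.458958, |c| > 1 → infeasible
Shortest: RSL with L = 20.072582 m ≈ 20.0726 m
Convert RSL to answer units (arcs ×180/π): t = 0.455227·180/π = 26.0826°, p = ρ·p = 2.38·6.842725 = 16.2857 m, q = 1.135906·180/π = 65.0826°, L = 20.0726 m.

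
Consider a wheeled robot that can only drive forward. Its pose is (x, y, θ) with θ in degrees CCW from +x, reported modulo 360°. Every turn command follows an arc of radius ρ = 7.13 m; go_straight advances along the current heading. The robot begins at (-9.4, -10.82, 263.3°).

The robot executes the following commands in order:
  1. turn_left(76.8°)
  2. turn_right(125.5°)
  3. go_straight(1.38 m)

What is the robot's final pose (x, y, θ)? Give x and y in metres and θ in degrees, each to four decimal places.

set_pose: (x, y, θ) = (-9.4000, -10.8200, 263.3000°), ρ = 7.13
turn_left(76.8°): centre at ρ to the left, rotate +76.8° → (-4.7456, -18.3561, 340.1000°)
turn_right(125.5°): centre at ρ to the right, rotate −125.5° → (-3.1238, -30.9293, 214.6000°)
go_straight(1.38): x += 1.38·cos θ, y += 1.38·sin θ → (-4.2597, -31.7130, 214.6000°)

(-4.2597, -31.7130, 214.6000°)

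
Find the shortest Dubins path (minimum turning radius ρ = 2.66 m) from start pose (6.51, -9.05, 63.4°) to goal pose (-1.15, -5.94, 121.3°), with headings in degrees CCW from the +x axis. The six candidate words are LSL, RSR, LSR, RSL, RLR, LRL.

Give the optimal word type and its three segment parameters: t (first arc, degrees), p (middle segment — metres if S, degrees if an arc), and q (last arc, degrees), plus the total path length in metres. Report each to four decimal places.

RLR: t = 34.8534°, p = 230.5124°, q = 137.7591°, L = 18.7154 m

Let ψ = atan2(Δy, Δx) = atan2(3.11, -7.66) = 157.9026° be the start→goal bearing.
Normalize: d = |goal − start| / ρ = 8.267267/2.66 = 3.107995, α = (θ_start − ψ) mod 360° = 265.4974° = 4.633804 rad, β = (θ_goal − ψ) mod 360° = 323.3974° = 5.644350 rad.
Common terms: sin α = -0.996914, cos α = -0.078504, sin β = -0.596261, cos β = 0.802791, cos(α−β) = 0.531399, d² = 9.659633. Work in radians in the unit-radius frame; every candidate has L = ρ·(t + p + q).
LSL: p² = 2 + d² − 2cos(α−β) + 2d(sin α − sin β) = 8.106383; p = √p² = 2.847171; φ = atan2(cos β − cos α, d + sin α − sin β) = 0.314702 rad; t = (φ − α) mod 2π = 1.964084 rad, q = (β − φ) mod 2π = 5.329647 rad → L = 2.66·(1.964084 + 2.847171 + 5.329647) = 2.66·10.140902 = 26.974799 m
RSR: p² = 2 + d² − 2cos(α−β) + 2d(sin β − sin α) = 13.087289; p = √p² = 3.617636; φ = atan2(cos α − cos β, d − sin α + sin β) = -0.246087 rad; t = (α − φ) mod 2π = 4.879891 rad, q = (φ − β) mod 2π = 0.392749 rad → L = 2.66·(4.879891 + 3.617636 + 0.392749) = 2.66·8.890275 = 23.648133 m
LSR: p² = d² − 2 + 2cos(α−β) + 2d(sin α + sin β) = -1.180729 < 0 → infeasible
RSL: p² = d² − 2 + 2cos(α−β) − 2d(sin α + sin β) = 18.625590; p = √p² = 4.315737; φ = atan2(cos α + cos β, d − sin α − sin β) − atan2(2, p) = -0.281095 rad; t = (α − φ) mod 2π = 4.914899 rad, q = (β − φ) mod 2π = 5.925444 rad → L = 2.66·(4.914899 + 4.315737 + 5.925444) = 2.66·15.156080 = 40.315174 m
RLR: c = (6 − d² + 2cos(α−β) + 2d(sin α − sin β))/8 = -0.635911; p = 2π − arccos c = 4.023201 rad; φ = atan2(cos α − cos β, d − sin α + sin β) = -0.246087 rad; t = (α − φ + p/2) mod 2π = 0.608306 rad, q = (α − β − t + p) mod 2π = 2.404349 rad → L = 2.66·(0.608306 + 4.023201 + 2.404349) = 2.66·7.035855 = 18.715375 m
LRL: c = (6 − d² + 2cos(α−β) − 2d(sin α − sin β))/8 = -0.013298; p = 2π − arccos c = 4.699091 rad; φ = atan2(cos β − cos α, d + sin α − sin β) = 0.314702 rad; t = (φ − α + p/2) mod 2π = 4.313629 rad, q = (β − α − t + p) mod 2π = 1.396007 rad → L = 2.66·(4.313629 + 4.699091 + 1.396007) = 2.66·10.408727 = 27.687214 m
Shortest: RLR with L = 18.715375 m ≈ 18.7154 m
Convert RLR to answer units (arcs ×180/π): t = 0.608306·180/π = 34.8534°, p = 4.023201·180/π = 230.5124°, q = 2.404349·180/π = 137.7591°, L = 18.7154 m.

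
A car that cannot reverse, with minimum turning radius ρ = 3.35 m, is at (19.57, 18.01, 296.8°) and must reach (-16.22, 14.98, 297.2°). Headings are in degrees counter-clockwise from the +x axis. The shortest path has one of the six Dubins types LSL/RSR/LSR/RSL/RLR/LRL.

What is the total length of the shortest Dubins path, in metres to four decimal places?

44.2605 m

Let ψ = atan2(Δy, Δx) = atan2(-3.03, -35.79) = -175.1608° be the start→goal bearing.
Normalize: d = |goal − start| / ρ = 35.918032/3.35 = 10.721801, α = (θ_start − ψ) mod 360° = 111.9608° = 1.954085 rad, β = (θ_goal − ψ) mod 360° = 112.3608° = 1.961067 rad.
Common terms: sin α = 0.927440, cos α = -0.373973, sin β = 0.924806, cos β = -0.380439, cos(α−β) = 0.999976, d² = 114.957006. Work in radians in the unit-radius frame; every candidate has L = ρ·(t + p + q).
LSL: p² = 2 + d² − 2cos(α−β) + 2d(sin α − sin β) = 115.013524; p = √p² = 10.724436; φ = atan2(cos β − cos α, d + sin α − sin β) = -0.000603 rad; t = (φ − α) mod 2π = 4.328497 rad, q = (β − φ) mod 2π = 1.961670 rad → L = 3.35·(4.328497 + 10.724436 + 1.961670) = 3.35·17.014602 = 56.998918 m
RSR: p² = 2 + d² − 2cos(α−β) + 2d(sin β − sin α) = 114.900585; p = √p² = 10.719169; φ = atan2(cos α − cos β, d − sin α + sin β) = 0.000603 rad; t = (α − φ) mod 2π = 1.953482 rad, q = (φ − β) mod 2π = 4.322722 rad → L = 3.35·(1.953482 + 10.719169 + 4.322722) = 3.35·16.995373 = 56.934500 m
LSR: p² = d² − 2 + 2cos(α−β) + 2d(sin α + sin β) = 154.675778; p = √p² = 12.436872; φ = atan2(−cos α − cos β, d + sin α + sin β) − atan2(−2, p) = 0.219373 rad; t = (φ − α) mod 2π = 4.548473 rad, q = (φ − β) mod 2π = 4.541491 rad → L = 3.35·(4.548473 + 12.436872 + 4.541491) = 3.35·21.526836 = 72.114899 m
RSL: p² = d² − 2 + 2cos(α−β) − 2d(sin α + sin β) = 75.238137; p = √p² = 8.673992; φ = atan2(cos α + cos β, d − sin α − sin β) − atan2(2, p) = -0.311466 rad; t = (α − φ) mod 2π = 2.265551 rad, q = (β − φ) mod 2π = 2.272533 rad → L = 3.35·(2.265551 + 8.673992 + 2.272533) = 3.35·13.212076 = 44.260454 m
RLR: c = (6 − d² + 2cos(α−β) + 2d(sin α − sin β))/8 = -13.362573, |c| > 1 → infeasible
LRL: c = (6 − d² + 2cos(α−β) − 2d(sin α − sin β))/8 = -13.376691, |c| > 1 → infeasible
Shortest: RSL with L = 44.260454 m ≈ 44.2605 m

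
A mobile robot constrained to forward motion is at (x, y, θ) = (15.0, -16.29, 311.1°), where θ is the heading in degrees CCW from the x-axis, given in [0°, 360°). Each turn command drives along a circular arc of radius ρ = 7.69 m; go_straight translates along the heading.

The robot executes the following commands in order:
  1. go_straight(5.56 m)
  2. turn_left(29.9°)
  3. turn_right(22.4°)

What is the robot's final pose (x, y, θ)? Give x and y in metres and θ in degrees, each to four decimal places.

set_pose: (x, y, θ) = (15.0000, -16.2900, 311.1000°), ρ = 7.69
go_straight(5.56): x += 5.56·cos θ, y += 5.56·sin θ → (18.6550, -20.4798, 311.1000°)
turn_left(29.9°): centre at ρ to the left, rotate +29.9° → (21.9463, -22.6956, 341.0000°)
turn_right(22.4°): centre at ρ to the right, rotate −22.4° → (24.5282, -24.1983, 318.6000°)

(24.5282, -24.1983, 318.6000°)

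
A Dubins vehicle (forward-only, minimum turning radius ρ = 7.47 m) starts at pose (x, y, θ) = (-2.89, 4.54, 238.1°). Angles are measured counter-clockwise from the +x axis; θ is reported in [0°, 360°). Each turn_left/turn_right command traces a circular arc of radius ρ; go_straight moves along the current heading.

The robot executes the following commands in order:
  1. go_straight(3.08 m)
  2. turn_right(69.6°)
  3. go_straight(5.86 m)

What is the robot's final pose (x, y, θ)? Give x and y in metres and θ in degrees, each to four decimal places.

set_pose: (x, y, θ) = (-2.8900, 4.5400, 238.1000°), ρ = 7.47
go_straight(3.08): x += 3.08·cos θ, y += 3.08·sin θ → (-4.5176, 1.9252, 238.1000°)
turn_right(69.6°): centre at ρ to the right, rotate −69.6° → (-12.3487, -1.4474, 168.5000°)
go_straight(5.86): x += 5.86·cos θ, y += 5.86·sin θ → (-18.0910, -0.2791, 168.5000°)

(-18.0910, -0.2791, 168.5000°)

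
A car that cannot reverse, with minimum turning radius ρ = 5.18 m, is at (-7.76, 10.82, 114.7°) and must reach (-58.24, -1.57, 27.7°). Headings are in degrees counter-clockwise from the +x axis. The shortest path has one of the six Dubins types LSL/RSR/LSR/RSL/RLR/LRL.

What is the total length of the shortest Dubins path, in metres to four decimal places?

70.0845 m

Let ψ = atan2(Δy, Δx) = atan2(-12.39, -50.48) = -166.2097° be the start→goal bearing.
Normalize: d = |goal − start| / ρ = 51.978289/5.18 = 10.034419, α = (θ_start − ψ) mod 360° = 280.9097° = 4.902799 rad, β = (θ_goal − ψ) mod 360° = 193.9097° = 3.384363 rad.
Common terms: sin α = -0.981927, cos α = 0.189262, sin β = -0.240393, cos β = -0.970676, cos(α−β) = 0.052336, d² = 100.689558. Work in radians in the unit-radius frame; every candidate has L = ρ·(t + p + q).
LSL: p² = 2 + d² − 2cos(α−β) + 2d(sin α − sin β) = 87.703162; p = √p² = 9.364997; φ = atan2(cos β − cos α, d + sin α − sin β) = -0.124178 rad; t = (φ − α) mod 2π = 1.256208 rad, q = (β − φ) mod 2π = 3.508541 rad → L = 5.18·(1.256208 + 9.364997 + 3.508541) = 5.18·14.129745 = 73.192082 m
RSR: p² = 2 + d² − 2cos(α−β) + 2d(sin β − sin α) = 117.466611; p = √p² = 10.838201; φ = atan2(cos α − cos β, d − sin α + sin β) = 0.107228 rad; t = (α − φ) mod 2π = 4.795571 rad, q = (φ − β) mod 2π = 3.006051 rad → L = 5.18·(4.795571 + 10.838201 + 3.006051) = 5.18·18.639823 = 96.554284 m
LSR: p² = d² − 2 + 2cos(α−β) + 2d(sin α + sin β) = 74.263703; p = √p² = 8.617639; φ = atan2(−cos α − cos β, d + sin α + sin β) − atan2(−2, p) = 0.316489 rad; t = (φ − α) mod 2π = 1.696875 rad, q = (φ − β) mod 2π = 3.215311 rad → L = 5.18·(1.696875 + 8.617639 + 3.215311) = 5.18·13.529825 = 70.084492 m
RSL: p² = d² − 2 + 2cos(α−β) − 2d(sin α + sin β) = 123.324757; p = √p² = 11.105168; φ = atan2(cos α + cos β, d − sin α − sin β) − atan2(2, p) = -0.247492 rad; t = (α − φ) mod 2π = 5.150292 rad, q = (β − φ) mod 2π = 3.631855 rad → L = 5.18·(5.150292 + 11.105168 + 3.631855) = 5.18·19.887315 = 103.016294 m
RLR: c = (6 − d² + 2cos(α−β) + 2d(sin α − sin β))/8 = -13.683326, |c| > 1 → infeasible
LRL: c = (6 − d² + 2cos(α−β) − 2d(sin α − sin β))/8 = -9.962895, |c| > 1 → infeasible
Shortest: LSR with L = 70.084492 m ≈ 70.0845 m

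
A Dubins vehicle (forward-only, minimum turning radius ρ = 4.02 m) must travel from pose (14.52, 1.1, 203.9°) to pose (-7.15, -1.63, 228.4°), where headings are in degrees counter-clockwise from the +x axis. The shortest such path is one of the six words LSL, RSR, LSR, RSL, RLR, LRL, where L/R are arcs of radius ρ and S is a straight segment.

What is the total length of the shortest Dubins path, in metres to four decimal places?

Let ψ = atan2(Δy, Δx) = atan2(-2.73, -21.67) = -172.8197° be the start→goal bearing.
Normalize: d = |goal − start| / ρ = 21.841287/4.02 = 5.433156, α = (θ_start − ψ) mod 360° = 16.7197° = 0.291813 rad, β = (θ_goal − ψ) mod 360° = 41.2197° = 0.719419 rad.
Common terms: sin α = 0.287689, cos α = 0.957724, sin β = 0.658948, cos β = 0.752189, cos(α−β) = 0.909961, d² = 29.519183. Work in radians in the unit-radius frame; every candidate has L = ρ·(t + p + q).
LSL: p² = 2 + d² − 2cos(α−β) + 2d(sin α − sin β) = 25.665051; p = √p² = 5.066069; φ = atan2(cos β − cos α, d + sin α − sin β) = -0.040582 rad; t = (φ − α) mod 2π = 5.950790 rad, q = (β − φ) mod 2π = 0.760001 rad → L = 4.02·(5.950790 + 5.066069 + 0.760001) = 4.02·11.776860 = 47.342975 m
RSR: p² = 2 + d² − 2cos(α−β) + 2d(sin β − sin α) = 33.733470; p = √p² = 5.808052; φ = atan2(cos α − cos β, d − sin α + sin β) = 0.035395 rad; t = (α − φ) mod 2π = 0.256418 rad, q = (φ − β) mod 2π = 5.599162 rad → L = 4.02·(0.256418 + 5.808052 + 5.599162) = 4.02·11.663632 = 46.887800 m
LSR: p² = d² − 2 + 2cos(α−β) + 2d(sin α + sin β) = 39.625558; p = √p² = 6.294884; φ = atan2(−cos α − cos β, d + sin α + sin β) − atan2(−2, p) = 0.045766 rad; t = (φ − α) mod 2π = 6.037138 rad, q = (φ − β) mod 2π = 5.609533 rad → L = 4.02·(6.037138 + 6.294884 + 5.609533) = 4.02·17.941555 = 72.125049 m
RSL: p² = d² − 2 + 2cos(α−β) − 2d(sin α + sin β) = 19.052652; p = √p² = 4.364934; φ = atan2(cos α + cos β, d − sin α − sin β) − atan2(2, p) = -0.065522 rad; t = (α − φ) mod 2π = 0.357336 rad, q = (β − φ) mod 2π = 0.784941 rad → L = 4.02·(0.357336 + 4.364934 + 0.784941) = 4.02·5.507211 = 22.138989 m
RLR: c = (6 − d² + 2cos(α−β) + 2d(sin α − sin β))/8 = -3.216684, |c| > 1 → infeasible
LRL: c = (6 − d² + 2cos(α−β) − 2d(sin α − sin β))/8 = -2.208131, |c| > 1 → infeasible
Shortest: RSL with L = 22.138989 m ≈ 22.1390 m

22.1390 m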